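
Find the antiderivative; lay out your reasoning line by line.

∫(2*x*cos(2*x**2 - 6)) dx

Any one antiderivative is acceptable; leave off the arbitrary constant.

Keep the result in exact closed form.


Step 1. Substitute u = x**2 - 3, turning ∫(2*x*cos(2*x**2 - 6)) dx into ∫(cos(2*u)) du: now ∫(cos(2*u)) du.
Step 2. Evaluate the standard form: now sin(2*u)/2.
Step 3. Substitute back u = x**2 - 3: now sin(2*x**2 - 6)/2.
Answer: sin(2*x**2 - 6)/2.


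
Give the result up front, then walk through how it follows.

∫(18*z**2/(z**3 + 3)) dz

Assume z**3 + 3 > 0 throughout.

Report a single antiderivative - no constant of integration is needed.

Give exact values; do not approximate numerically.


The answer is 6*log(z**3 + 3).
Step 1. Substitute u = z**3 + 3, turning ∫(18*z**2/(z**3 + 3)) dz into ∫(6/u) du: now ∫(6/u) du.
Step 2. Evaluate the standard form [assuming u > 0]: now 6*log(u).
Step 3. Substitute back u = z**3 + 3: now 6*log(z**3 + 3).
Answer: 6*log(z**3 + 3).


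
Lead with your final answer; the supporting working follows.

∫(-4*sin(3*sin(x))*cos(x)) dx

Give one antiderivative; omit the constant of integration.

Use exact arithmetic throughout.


The answer is 4*cos(3*sin(x))/3.
Step 1. Substitute u = sin(x), turning ∫(-4*sin(3*sin(x))*cos(x)) dx into ∫(-4*sin(3*u)) du: now ∫(-4*sin(3*u)) du.
Step 2. Evaluate the standard form: now 4*cos(3*u)/3.
Step 3. Substitute back u = sin(x): now 4*cos(3*sin(x))/3.
Answer: 4*cos(3*sin(x))/3.


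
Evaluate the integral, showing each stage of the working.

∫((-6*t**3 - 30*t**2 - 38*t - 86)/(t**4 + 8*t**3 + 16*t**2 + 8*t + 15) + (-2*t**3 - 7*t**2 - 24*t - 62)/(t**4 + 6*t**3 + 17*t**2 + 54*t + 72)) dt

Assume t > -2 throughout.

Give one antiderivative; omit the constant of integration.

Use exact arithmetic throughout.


Step 1. Rewrite: now ∫((-6*t**3 - 30*t**2 - 38*t - 86)/(t**4 + 8*t**3 + 16*t**2 + 8*t + 15)) dt + ∫((-2*t**3 - 7*t**2 - 24*t - 62)/(t**4 + 6*t**3 + 17*t**2 + 54*t + 72)) dt.
Step 2. Decompose ∫((-6*t**3 - 30*t**2 - 38*t - 86)/(t**4 + 8*t**3 + 16*t**2 + 8*t + 15)) dt by partial fractions, (-6*t**3 - 30*t**2 - 38*t - 86)/(t**4 + 8*t**3 + 16*t**2 + 8*t + 15) = -4/(t**2 + 1) - 2/(t + 5) - 4/(t + 3): now ∫((-2*t**3 - 7*t**2 - 24*t - 62)/(t**4 + 6*t**3 + 17*t**2 + 54*t + 72)) dt + ∫(-4/(t + 3)) dt + ∫(-2/(t + 5)) dt + ∫(-4/(t**2 + 1)) dt.
Step 3. Evaluate the standard form [assuming t > -3]: now -4*log(t + 3) + ∫((-2*t**3 - 7*t**2 - 24*t - 62)/(t**4 + 6*t**3 + 17*t**2 + 54*t + 72)) dt + ∫(-2/(t + 5)) dt + ∫(-4/(t**2 + 1)) dt.
Step 4. Evaluate the standard form [assuming t > -5]: now -4*log(t + 3) - 2*log(t + 5) + ∫((-2*t**3 - 7*t**2 - 24*t - 62)/(t**4 + 6*t**3 + 17*t**2 + 54*t + 72)) dt + ∫(-4/(t**2 + 1)) dt.
Step 5. Evaluate the standard form: now -4*log(t + 3) - 2*log(t + 5) - 4*atan(t) + ∫((-2*t**3 - 7*t**2 - 24*t - 62)/(t**4 + 6*t**3 + 17*t**2 + 54*t + 72)) dt.
Step 6. Decompose ∫((-2*t**3 - 7*t**2 - 24*t - 62)/(t**4 + 6*t**3 + 17*t**2 + 54*t + 72)) dt by partial fractions, (-2*t**3 - 7*t**2 - 24*t - 62)/(t**4 + 6*t**3 + 17*t**2 + 54*t + 72) = -1/(t**2 + 9) - 1/(t + 4) - 1/(t + 2): now -4*log(t + 3) - 2*log(t + 5) - 4*atan(t) + ∫(-1/(t + 2)) dt + ∫(-1/(t + 4)) dt + ∫(-1/(t**2 + 9)) dt.
Step 7. Evaluate the standard form [assuming t > -4]: now -4*log(t + 3) - log(t + 4) - 2*log(t + 5) - 4*atan(t) + ∫(-1/(t + 2)) dt + ∫(-1/(t**2 + 9)) dt.
Step 8. Evaluate the standard form [assuming t > -2]: now -log(t + 2) - 4*log(t + 3) - log(t + 4) - 2*log(t + 5) - 4*atan(t) + ∫(-1/(t**2 + 9)) dt.
Step 9. Evaluate the standard form: now -log(t + 2) - 4*log(t + 3) - log(t + 4) - 2*log(t + 5) - atan(t/3)/3 - 4*atan(t).
Answer: -log(t + 2) - 4*log(t + 3) - log(t + 4) - 2*log(t + 5) - atan(t/3)/3 - 4*atan(t).


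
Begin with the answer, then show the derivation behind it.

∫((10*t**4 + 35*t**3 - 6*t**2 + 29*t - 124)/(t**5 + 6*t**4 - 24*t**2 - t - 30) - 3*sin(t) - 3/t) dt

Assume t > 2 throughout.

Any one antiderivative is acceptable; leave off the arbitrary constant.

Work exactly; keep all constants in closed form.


The answer is -3*log(t) + 2*log(t - 2) + 4*log(t + 3) + 4*log(t + 5) + 3*cos(t) + 3*atan(t).
Step 1. Rewrite: now ∫(-3/t) dt + ∫((10*t**4 + 35*t**3 - 6*t**2 + 29*t - 124)/(t**5 + 6*t**4 - 24*t**2 - t - 30)) dt + ∫(-3*sin(t)) dt.
Step 2. Evaluate the standard form [assuming t > 0]: now -3*log(t) + ∫((10*t**4 + 35*t**3 - 6*t**2 + 29*t - 124)/(t**5 + 6*t**4 - 24*t**2 - t - 30)) dt + ∫(-3*sin(t)) dt.
Step 3. Decompose ∫((10*t**4 + 35*t**3 - 6*t**2 + 29*t - 124)/(t**5 + 6*t**4 - 24*t**2 - t - 30)) dt by partial fractions, (10*t**4 + 35*t**3 - 6*t**2 + 29*t - 124)/(t**5 + 6*t**4 - 24*t**2 - t - 30) = 3/(t**2 + 1) + 4/(t + 5) + 4/(t + 3) + 2/(t - 2): now -3*log(t) + ∫(2/(t - 2)) dt + ∫(4/(t + 3)) dt + ∫(4/(t + 5)) dt + ∫(3/(t**2 + 1)) dt + ∫(-3*sin(t)) dt.
Step 4. Evaluate the standard form [assuming t > -3]: now -3*log(t) + 4*log(t + 3) + ∫(2/(t - 2)) dt + ∫(4/(t + 5)) dt + ∫(3/(t**2 + 1)) dt + ∫(-3*sin(t)) dt.
Step 5. Evaluate the standard form [assuming t > 2]: now -3*log(t) + 2*log(t - 2) + 4*log(t + 3) + ∫(4/(t + 5)) dt + ∫(3/(t**2 + 1)) dt + ∫(-3*sin(t)) dt.
Step 6. Evaluate the standard form [assuming t > -5]: now -3*log(t) + 2*log(t - 2) + 4*log(t + 3) + 4*log(t + 5) + ∫(3/(t**2 + 1)) dt + ∫(-3*sin(t)) dt.
Step 7. Evaluate the standard form: now -3*log(t) + 2*log(t - 2) + 4*log(t + 3) + 4*log(t + 5) + 3*atan(t) + ∫(-3*sin(t)) dt.
Step 8. Evaluate the standard form: now -3*log(t) + 2*log(t - 2) + 4*log(t + 3) + 4*log(t + 5) + 3*cos(t) + 3*atan(t).
Answer: -3*log(t) + 2*log(t - 2) + 4*log(t + 3) + 4*log(t + 5) + 3*cos(t) + 3*atan(t).


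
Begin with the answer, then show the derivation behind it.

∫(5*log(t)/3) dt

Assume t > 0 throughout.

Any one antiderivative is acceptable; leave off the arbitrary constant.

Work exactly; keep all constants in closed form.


The answer is 5*t*log(t)/3 - 5*t/3.
Step 1. Integrate ∫(5*log(t)/3) dt by parts with u = log(t), dv = (5/3) dt, so v = 5*t/3 [assuming t > 0]: now 5*t*log(t)/3 + ∫(-5/3) dt.
Step 2. Evaluate the standard form: now 5*t*log(t)/3 - 5*t/3.
Answer: 5*t*log(t)/3 - 5*t/3.


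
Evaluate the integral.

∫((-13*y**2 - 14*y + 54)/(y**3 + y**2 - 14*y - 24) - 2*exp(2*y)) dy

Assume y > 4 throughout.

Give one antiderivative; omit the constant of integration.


Answer: -exp(2*y) - 5*log(y - 4) - 5*log(y + 2) - 3*log(y + 3).


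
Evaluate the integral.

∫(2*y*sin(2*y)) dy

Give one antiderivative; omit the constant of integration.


Answer: -y*cos(2*y) + sin(2*y)/2.


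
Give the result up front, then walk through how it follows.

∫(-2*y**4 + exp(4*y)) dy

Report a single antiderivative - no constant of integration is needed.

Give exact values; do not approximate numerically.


The answer is -2*y**5/5 + exp(4*y)/4.
Step 1. Rewrite: now ∫(-2*y**4) dy + ∫(exp(4*y)) dy.
Step 2. Evaluate the standard form: now exp(4*y)/4 + ∫(-2*y**4) dy.
Step 3. Evaluate the standard form: now -2*y**5/5 + exp(4*y)/4.
Answer: -2*y**5/5 + exp(4*y)/4.


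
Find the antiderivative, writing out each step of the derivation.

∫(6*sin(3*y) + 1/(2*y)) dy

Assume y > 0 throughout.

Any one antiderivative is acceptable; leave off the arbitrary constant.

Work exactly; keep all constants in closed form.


Step 1. Rewrite: now ∫(1/(2*y)) dy + ∫(6*sin(3*y)) dy.
Step 2. Evaluate the standard form [assuming y > 0]: now log(y)/2 + ∫(6*sin(3*y)) dy.
Step 3. Evaluate the standard form: now log(y)/2 - 2*cos(3*y).
Answer: log(y)/2 - 2*cos(3*y).


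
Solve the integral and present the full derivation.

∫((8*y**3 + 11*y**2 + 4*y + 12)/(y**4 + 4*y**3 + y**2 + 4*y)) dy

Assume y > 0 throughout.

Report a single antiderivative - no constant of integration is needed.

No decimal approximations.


Step 1. Decompose ∫((8*y**3 + 11*y**2 + 4*y + 12)/(y**4 + 4*y**3 + y**2 + 4*y)) dy by partial fractions, (8*y**3 + 11*y**2 + 4*y + 12)/(y**4 + 4*y**3 + y**2 + 4*y) = -1/(y**2 + 1) + 5/(y + 4) + 3/y: now ∫(3/y) dy + ∫(5/(y + 4)) dy + ∫(-1/(y**2 + 1)) dy.
Step 2. Evaluate the standard form [assuming y > 0]: now 3*log(y) + ∫(5/(y + 4)) dy + ∫(-1/(y**2 + 1)) dy.
Step 3. Evaluate the standard form [assuming y > -4]: now 3*log(y) + 5*log(y + 4) + ∫(-1/(y**2 + 1)) dy.
Step 4. Evaluate the standard form: now 3*log(y) + 5*log(y + 4) - atan(y).
Answer: 3*log(y) + 5*log(y + 4) - atan(y).


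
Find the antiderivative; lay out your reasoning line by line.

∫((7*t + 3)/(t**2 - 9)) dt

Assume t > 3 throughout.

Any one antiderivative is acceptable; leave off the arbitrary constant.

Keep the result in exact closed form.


Step 1. Decompose ∫((7*t + 3)/(t**2 - 9)) dt by partial fractions, (7*t + 3)/(t**2 - 9) = 3/(t + 3) + 4/(t - 3): now ∫(4/(t - 3)) dt + ∫(3/(t + 3)) dt.
Step 2. Evaluate the standard form [assuming t > -3]: now 3*log(t + 3) + ∫(4/(t - 3)) dt.
Step 3. Evaluate the standard form [assuming t > 3]: now 4*log(t - 3) + 3*log(t + 3).
Answer: 4*log(t - 3) + 3*log(t + 3).


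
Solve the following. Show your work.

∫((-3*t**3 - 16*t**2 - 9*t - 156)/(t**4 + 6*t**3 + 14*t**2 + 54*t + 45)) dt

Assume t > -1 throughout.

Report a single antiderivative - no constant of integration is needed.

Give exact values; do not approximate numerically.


Step 1. Decompose ∫((-3*t**3 - 16*t**2 - 9*t - 156)/(t**4 + 6*t**3 + 14*t**2 + 54*t + 45)) dt by partial fractions, (-3*t**3 - 16*t**2 - 9*t - 156)/(t**4 + 6*t**3 + 14*t**2 + 54*t + 45) = 3/(t**2 + 9) + 1/(t + 5) - 4/(t + 1): now ∫(-4/(t + 1)) dt + ∫(1/(t + 5)) dt + ∫(3/(t**2 + 9)) dt.
Step 2. Evaluate the standard form [assuming t > -5]: now log(t + 5) + ∫(-4/(t + 1)) dt + ∫(3/(t**2 + 9)) dt.
Step 3. Evaluate the standard form [assuming t > -1]: now -4*log(t + 1) + log(t + 5) + ∫(3/(t**2 + 9)) dt.
Step 4. Evaluate the standard form: now -4*log(t + 1) + log(t + 5) + atan(t/3).
Answer: -4*log(t + 1) + log(t + 5) + atan(t/3).


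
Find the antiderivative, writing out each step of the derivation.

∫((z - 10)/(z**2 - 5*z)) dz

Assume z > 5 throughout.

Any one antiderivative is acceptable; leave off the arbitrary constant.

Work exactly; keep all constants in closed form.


Step 1. Decompose ∫((z - 10)/(z**2 - 5*z)) dz by partial fractions, (z - 10)/(z**2 - 5*z) = -1/(z - 5) + 2/z: now ∫(2/z) dz + ∫(-1/(z - 5)) dz.
Step 2. Evaluate the standard form [assuming z > 0]: now 2*log(z) + ∫(-1/(z - 5)) dz.
Step 3. Evaluate the standard form [assuming z > 5]: now 2*log(z) - log(z - 5).
Answer: 2*log(z) - log(z - 5).


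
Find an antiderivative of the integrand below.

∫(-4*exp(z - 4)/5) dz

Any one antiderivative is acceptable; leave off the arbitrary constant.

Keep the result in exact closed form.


Answer: -4*exp(z - 4)/5.


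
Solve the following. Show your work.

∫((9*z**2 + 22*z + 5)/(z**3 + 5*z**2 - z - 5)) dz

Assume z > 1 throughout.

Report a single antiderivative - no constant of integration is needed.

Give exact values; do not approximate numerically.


Step 1. Decompose ∫((9*z**2 + 22*z + 5)/(z**3 + 5*z**2 - z - 5)) dz by partial fractions, (9*z**2 + 22*z + 5)/(z**3 + 5*z**2 - z - 5) = 5/(z + 5) + 1/(z + 1) + 3/(z - 1): now ∫(3/(z - 1)) dz + ∫(1/(z + 1)) dz + ∫(5/(z + 5)) dz.
Step 2. Evaluate the standard form [assuming z > -5]: now 5*log(z + 5) + ∫(3/(z - 1)) dz + ∫(1/(z + 1)) dz.
Step 3. Evaluate the standard form [assuming z > 1]: now 3*log(z - 1) + 5*log(z + 5) + ∫(1/(z + 1)) dz.
Step 4. Evaluate the standard form [assuming z > -1]: now 3*log(z - 1) + log(z + 1) + 5*log(z + 5).
Answer: 3*log(z - 1) + log(z + 1) + 5*log(z + 5).


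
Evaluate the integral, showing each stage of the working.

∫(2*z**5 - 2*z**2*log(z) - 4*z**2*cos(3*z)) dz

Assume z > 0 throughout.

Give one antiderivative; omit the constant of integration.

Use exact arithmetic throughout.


Step 1. Rewrite: now ∫(2*z**5) dz + ∫(-2*z**2*log(z)) dz + ∫(-4*z**2*cos(3*z)) dz.
Step 2. Integrate ∫(-4*z**2*cos(3*z)) dz by parts with u = z**2, dv = (-4*cos(3*z)) dz, so v = -4*sin(3*z)/3: now -4*z**2*sin(3*z)/3 + ∫(2*z**5) dz + ∫(8*z*sin(3*z)/3) dz + ∫(-2*z**2*log(z)) dz.
Step 3. Integrate ∫(8*z*sin(3*z)/3) dz by parts with u = z, dv = (8*sin(3*z)/3) dz, so v = -8*cos(3*z)/9: now -4*z**2*sin(3*z)/3 - 8*z*cos(3*z)/9 + ∫(2*z**5) dz + ∫(-2*z**2*log(z)) dz + ∫(8*cos(3*z)/9) dz.
Step 4. Evaluate the standard form: now -4*z**2*sin(3*z)/3 - 8*z*cos(3*z)/9 + 8*sin(3*z)/27 + ∫(2*z**5) dz + ∫(-2*z**2*log(z)) dz.
Step 5. Evaluate the standard form: now z**6/3 - 4*z**2*sin(3*z)/3 - 8*z*cos(3*z)/9 + 8*sin(3*z)/27 + ∫(-2*z**2*log(z)) dz.
Step 6. Integrate ∫(-2*z**2*log(z)) dz by parts with u = log(z), dv = (-2*z**2) dz, so v = -2*z**3/3 [assuming z > 0]: now z**6/3 - 2*z**3*log(z)/3 - 4*z**2*sin(3*z)/3 - 8*z*cos(3*z)/9 + 8*sin(3*z)/27 + ∫(2*z**2/3) dz.
Step 7. Evaluate the standard form: now z**6/3 - 2*z**3*log(z)/3 + 2*z**3/9 - 4*z**2*sin(3*z)/3 - 8*z*cos(3*z)/9 + 8*sin(3*z)/27.
Answer: z**6/3 - 2*z**3*log(z)/3 + 2*z**3/9 - 4*z**2*sin(3*z)/3 - 8*z*cos(3*z)/9 + 8*sin(3*z)/27.


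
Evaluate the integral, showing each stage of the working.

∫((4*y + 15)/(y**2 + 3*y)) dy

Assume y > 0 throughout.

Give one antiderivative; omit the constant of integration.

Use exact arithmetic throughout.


Step 1. Decompose ∫((4*y + 15)/(y**2 + 3*y)) dy by partial fractions, (4*y + 15)/(y**2 + 3*y) = -1/(y + 3) + 5/y: now ∫(5/y) dy + ∫(-1/(y + 3)) dy.
Step 2. Evaluate the standard form [assuming y > 0]: now 5*log(y) + ∫(-1/(y + 3)) dy.
Step 3. Evaluate the standard form [assuming y > -3]: now 5*log(y) - log(y + 3).
Answer: 5*log(y) - log(y + 3).


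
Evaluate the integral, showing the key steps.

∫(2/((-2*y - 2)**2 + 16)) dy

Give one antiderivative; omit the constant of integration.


Step 1. Substitute u = -2*y - 2, turning ∫(2/((-2*y - 2)**2 + 16)) dy into ∫(-1/(u**2 + 16)) du: now ∫(-1/(u**2 + 16)) du.
Step 2. Evaluate the standard form: now -atan(u/4)/4.
Step 3. Substitute back u = -2*y - 2: now atan(y/2 + 1/2)/4.
Answer: atan(y/2 + 1/2)/4.


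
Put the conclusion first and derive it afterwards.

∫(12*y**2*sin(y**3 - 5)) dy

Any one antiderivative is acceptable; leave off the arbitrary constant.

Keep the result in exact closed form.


The answer is -4*cos(y**3 - 5).
Step 1. Substitute u = y**3 - 5, turning ∫(12*y**2*sin(y**3 - 5)) dy into ∫(4*sin(u)) du: now ∫(4*sin(u)) du.
Step 2. Evaluate the standard form: now -4*cos(u).
Step 3. Substitute back u = y**3 - 5: now -4*cos(y**3 - 5).
Answer: -4*cos(y**3 - 5).


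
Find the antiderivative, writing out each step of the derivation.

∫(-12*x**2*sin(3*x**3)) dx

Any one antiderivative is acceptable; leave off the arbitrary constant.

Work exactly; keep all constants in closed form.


Step 1. Substitute u = x**3, turning ∫(-12*x**2*sin(3*x**3)) dx into ∫(-4*sin(3*u)) du: now ∫(-4*sin(3*u)) du.
Step 2. Evaluate the standard form: now 4*cos(3*u)/3.
Step 3. Substitute back u = x**3: now 4*cos(3*x**3)/3.
Answer: 4*cos(3*x**3)/3.


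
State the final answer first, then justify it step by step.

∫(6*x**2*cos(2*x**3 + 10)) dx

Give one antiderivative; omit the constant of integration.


The answer is sin(2*x**3 + 10).
Step 1. Substitute u = x**3 + 5, turning ∫(6*x**2*cos(2*x**3 + 10)) dx into ∫(2*cos(2*u)) du: now ∫(2*cos(2*u)) du.
Step 2. Evaluate the standard form: now sin(2*u).
Step 3. Substitute back u = x**3 + 5: now sin(2*x**3 + 10).
Answer: sin(2*x**3 + 10).


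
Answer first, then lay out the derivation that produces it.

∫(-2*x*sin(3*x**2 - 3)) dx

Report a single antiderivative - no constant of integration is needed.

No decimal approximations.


The answer is cos(3*x**2 - 3)/3.
Step 1. Substitute u = x**2 - 1, turning ∫(-2*x*sin(3*x**2 - 3)) dx into ∫(-sin(3*u)) du: now ∫(-sin(3*u)) du.
Step 2. Evaluate the standard form: now cos(3*u)/3.
Step 3. Substitute back u = x**2 - 1: now cos(3*x**2 - 3)/3.
Answer: cos(3*x**2 - 3)/3.


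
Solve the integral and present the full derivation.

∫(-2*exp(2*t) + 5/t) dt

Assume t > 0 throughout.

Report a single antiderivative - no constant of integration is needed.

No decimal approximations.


Step 1. Rewrite: now ∫(5/t) dt + ∫(-2*exp(2*t)) dt.
Step 2. Evaluate the standard form: now -exp(2*t) + ∫(5/t) dt.
Step 3. Evaluate the standard form [assuming t > 0]: now -exp(2*t) + 5*log(t).
Answer: -exp(2*t) + 5*log(t).


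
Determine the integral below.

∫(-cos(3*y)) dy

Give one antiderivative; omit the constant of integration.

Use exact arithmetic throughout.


Answer: -sin(3*y)/3.


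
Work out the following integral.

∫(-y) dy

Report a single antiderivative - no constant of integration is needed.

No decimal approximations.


Answer: -y**2/2.


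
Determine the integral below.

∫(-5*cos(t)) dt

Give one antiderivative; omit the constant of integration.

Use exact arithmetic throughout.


Answer: -5*sin(t).


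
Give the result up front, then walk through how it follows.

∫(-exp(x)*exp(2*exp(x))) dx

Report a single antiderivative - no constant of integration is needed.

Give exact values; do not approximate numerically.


The answer is -exp(2*exp(x))/2.
Step 1. Substitute u = exp(x), turning ∫(-exp(x)*exp(2*exp(x))) dx into ∫(-exp(2*u)) du: now ∫(-exp(2*u)) du.
Step 2. Evaluate the standard form: now -exp(2*u)/2.
Step 3. Substitute back u = exp(x): now -exp(2*exp(x))/2.
Answer: -exp(2*exp(x))/2.


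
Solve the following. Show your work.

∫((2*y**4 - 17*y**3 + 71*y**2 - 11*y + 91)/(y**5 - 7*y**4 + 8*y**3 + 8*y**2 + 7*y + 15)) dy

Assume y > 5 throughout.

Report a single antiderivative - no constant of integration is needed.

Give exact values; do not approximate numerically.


Step 1. Decompose ∫((2*y**4 - 17*y**3 + 71*y**2 - 11*y + 91)/(y**5 - 7*y**4 + 8*y**3 + 8*y**2 + 7*y + 15)) dy by partial fractions, (2*y**4 - 17*y**3 + 71*y**2 - 11*y + 91)/(y**5 - 7*y**4 + 8*y**3 + 8*y**2 + 7*y + 15) = 1/(y**2 + 1) + 4/(y + 1) - 5/(y - 3) + 3/(y - 5): now ∫(3/(y - 5)) dy + ∫(-5/(y - 3)) dy + ∫(4/(y + 1)) dy + ∫(1/(y**2 + 1)) dy.
Step 2. Evaluate the standard form [assuming y > 5]: now 3*log(y - 5) + ∫(-5/(y - 3)) dy + ∫(4/(y + 1)) dy + ∫(1/(y**2 + 1)) dy.
Step 3. Evaluate the standard form [assuming y > 3]: now 3*log(y - 5) - 5*log(y - 3) + ∫(4/(y + 1)) dy + ∫(1/(y**2 + 1)) dy.
Step 4. Evaluate the standard form [assuming y > -1]: now 3*log(y - 5) - 5*log(y - 3) + 4*log(y + 1) + ∫(1/(y**2 + 1)) dy.
Step 5. Evaluate the standard form: now 3*log(y - 5) - 5*log(y - 3) + 4*log(y + 1) + atan(y).
Answer: 3*log(y - 5) - 5*log(y - 3) + 4*log(y + 1) + atan(y).


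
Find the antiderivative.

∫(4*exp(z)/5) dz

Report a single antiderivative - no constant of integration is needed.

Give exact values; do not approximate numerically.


Answer: 4*exp(z)/5.


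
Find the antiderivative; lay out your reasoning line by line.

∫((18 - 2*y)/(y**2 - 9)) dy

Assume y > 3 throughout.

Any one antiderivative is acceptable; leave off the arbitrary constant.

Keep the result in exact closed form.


Step 1. Decompose ∫((18 - 2*y)/(y**2 - 9)) dy by partial fractions, (18 - 2*y)/(y**2 - 9) = -4/(y + 3) + 2/(y - 3): now ∫(2/(y - 3)) dy + ∫(-4/(y + 3)) dy.
Step 2. Evaluate the standard form [assuming y > 3]: now 2*log(y - 3) + ∫(-4/(y + 3)) dy.
Step 3. Evaluate the standard form [assuming y > -3]: now 2*log(y - 3) - 4*log(y + 3).
Answer: 2*log(y - 3) - 4*log(y + 3).


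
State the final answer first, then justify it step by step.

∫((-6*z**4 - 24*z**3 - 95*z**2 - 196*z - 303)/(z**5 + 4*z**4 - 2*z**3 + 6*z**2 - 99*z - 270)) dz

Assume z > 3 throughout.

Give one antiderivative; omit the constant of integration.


The answer is -4*log(z - 3) + log(z + 2) - 3*log(z + 5) - atan(z/3)/3.
Step 1. Decompose ∫((-6*z**4 - 24*z**3 - 95*z**2 - 196*z - 303)/(z**5 + 4*z**4 - 2*z**3 + 6*z**2 - 99*z - 270)) dz by partial fractions, (-6*z**4 - 24*z**3 - 95*z**2 - 196*z - 303)/(z**5 + 4*z**4 - 2*z**3 + 6*z**2 - 99*z - 270) = -1/(z**2 + 9) - 3/(z + 5) + 1/(z + 2) - 4/(z - 3): now ∫(-4/(z - 3)) dz + ∫(1/(z + 2)) dz + ∫(-3/(z + 5)) dz + ∫(-1/(z**2 + 9)) dz.
Step 2. Evaluate the standard form [assuming z > -2]: now log(z + 2) + ∫(-4/(z - 3)) dz + ∫(-3/(z + 5)) dz + ∫(-1/(z**2 + 9)) dz.
Step 3. Evaluate the standard form [assuming z > 3]: now -4*log(z - 3) + log(z + 2) + ∫(-3/(z + 5)) dz + ∫(-1/(z**2 + 9)) dz.
Step 4. Evaluate the standard form [assuming z > -5]: now -4*log(z - 3) + log(z + 2) - 3*log(z + 5) + ∫(-1/(z**2 + 9)) dz.
Step 5. Evaluate the standard form: now -4*log(z - 3) + log(z + 2) - 3*log(z + 5) - atan(z/3)/3.
Answer: -4*log(z - 3) + log(z + 2) - 3*log(z + 5) - atan(z/3)/3.


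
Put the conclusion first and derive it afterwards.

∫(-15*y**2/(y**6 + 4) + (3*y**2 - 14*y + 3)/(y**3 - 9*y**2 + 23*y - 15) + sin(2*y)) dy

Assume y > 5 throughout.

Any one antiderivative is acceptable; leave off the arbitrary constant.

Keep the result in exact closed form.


The answer is log(y - 5) + 3*log(y - 3) - log(y - 1) - cos(2*y)/2 - 5*atan(y**3/2)/2.
Step 1. Rewrite: now ∫(-15*y**2/(y**6 + 4)) dy + ∫((3*y**2 - 14*y + 3)/(y**3 - 9*y**2 + 23*y - 15)) dy + ∫(sin(2*y)) dy.
Step 2. Substitute u = y**3, turning ∫(-15*y**2/(y**6 + 4)) dy into ∫(-5/(u**2 + 4)) du: now ∫((3*y**2 - 14*y + 3)/(y**3 - 9*y**2 + 23*y - 15)) dy + ∫(-5/(u**2 + 4)) du + ∫(sin(2*y)) dy.
Step 3. Evaluate the standard form: now -5*atan(u/2)/2 + ∫((3*y**2 - 14*y + 3)/(y**3 - 9*y**2 + 23*y - 15)) dy + ∫(sin(2*y)) dy.
Step 4. Substitute back u = y**3: now -5*atan(y**3/2)/2 + ∫((3*y**2 - 14*y + 3)/(y**3 - 9*y**2 + 23*y - 15)) dy + ∫(sin(2*y)) dy.
Step 5. Decompose ∫((3*y**2 - 14*y + 3)/(y**3 - 9*y**2 + 23*y - 15)) dy by partial fractions, (3*y**2 - 14*y + 3)/(y**3 - 9*y**2 + 23*y - 15) = -1/(y - 1) + 3/(y - 3) + 1/(y - 5): now -5*atan(y**3/2)/2 + ∫(1/(y - 5)) dy + ∫(3/(y - 3)) dy + ∫(-1/(y - 1)) dy + ∫(sin(2*y)) dy.
Step 6. Evaluate the standard form [assuming y > 3]: now 3*log(y - 3) - 5*atan(y**3/2)/2 + ∫(1/(y - 5)) dy + ∫(-1/(y - 1)) dy + ∫(sin(2*y)) dy.
Step 7. Evaluate the standard form [assuming y > 1]: now 3*log(y - 3) - log(y - 1) - 5*atan(y**3/2)/2 + ∫(1/(y - 5)) dy + ∫(sin(2*y)) dy.
Step 8. Evaluate the standard form [assuming y > 5]: now log(y - 5) + 3*log(y - 3) - log(y - 1) - 5*atan(y**3/2)/2 + ∫(sin(2*y)) dy.
Step 9. Evaluate the standard form: now log(y - 5) + 3*log(y - 3) - log(y - 1) - cos(2*y)/2 - 5*atan(y**3/2)/2.
Answer: log(y - 5) + 3*log(y - 3) - log(y - 1) - cos(2*y)/2 - 5*atan(y**3/2)/2.


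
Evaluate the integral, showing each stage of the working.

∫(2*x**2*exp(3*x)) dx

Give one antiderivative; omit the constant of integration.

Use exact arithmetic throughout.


Step 1. Integrate ∫(2*x**2*exp(3*x)) dx by parts with u = x**2, dv = (2*exp(3*x)) dx, so v = 2*exp(3*x)/3: now 2*x**2*exp(3*x)/3 + ∫(-4*x*exp(3*x)/3) dx.
Step 2. Integrate ∫(-4*x*exp(3*x)/3) dx by parts with u = x, dv = (-4*exp(3*x)/3) dx, so v = -4*exp(3*x)/9: now 2*x**2*exp(3*x)/3 - 4*x*exp(3*x)/9 + ∫(4*exp(3*x)/9) dx.
Step 3. Evaluate the standard form: now 2*x**2*exp(3*x)/3 - 4*x*exp(3*x)/9 + 4*exp(3*x)/27.
Answer: 2*x**2*exp(3*x)/3 - 4*x*exp(3*x)/9 + 4*exp(3*x)/27.


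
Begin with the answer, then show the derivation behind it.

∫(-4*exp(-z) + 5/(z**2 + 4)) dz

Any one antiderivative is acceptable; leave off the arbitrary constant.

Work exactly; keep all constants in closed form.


The answer is 5*atan(z/2)/2 + 4*exp(-z).
Step 1. Rewrite: now ∫(5/(z**2 + 4)) dz + ∫(-4*exp(-z)) dz.
Step 2. Evaluate the standard form: now ∫(5/(z**2 + 4)) dz + 4*exp(-z).
Step 3. Evaluate the standard form: now 5*atan(z/2)/2 + 4*exp(-z).
Answer: 5*atan(z/2)/2 + 4*exp(-z).


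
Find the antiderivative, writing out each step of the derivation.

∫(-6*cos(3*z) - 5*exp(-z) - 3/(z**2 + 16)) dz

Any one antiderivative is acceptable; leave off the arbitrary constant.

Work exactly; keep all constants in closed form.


Step 1. Rewrite: now ∫(-3/(z**2 + 16)) dz + ∫(-5*exp(-z)) dz + ∫(-6*cos(3*z)) dz.
Step 2. Evaluate the standard form: now -2*sin(3*z) + ∫(-3/(z**2 + 16)) dz + ∫(-5*exp(-z)) dz.
Step 3. Evaluate the standard form: now -2*sin(3*z) + ∫(-3/(z**2 + 16)) dz + 5*exp(-z).
Step 4. Evaluate the standard form: now -2*sin(3*z) - 3*atan(z/4)/4 + 5*exp(-z).
Answer: -2*sin(3*z) - 3*atan(z/4)/4 + 5*exp(-z).


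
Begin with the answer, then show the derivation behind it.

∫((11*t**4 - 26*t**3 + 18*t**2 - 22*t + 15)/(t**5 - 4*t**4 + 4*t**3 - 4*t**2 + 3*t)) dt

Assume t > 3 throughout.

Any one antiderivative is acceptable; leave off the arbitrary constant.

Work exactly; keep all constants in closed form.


The answer is 5*log(t) + 5*log(t - 3) + log(t - 1) + 2*atan(t).
Step 1. Decompose ∫((11*t**4 - 26*t**3 + 18*t**2 - 22*t + 15)/(t**5 - 4*t**4 + 4*t**3 - 4*t**2 + 3*t)) dt by partial fractions, (11*t**4 - 26*t**3 + 18*t**2 - 22*t + 15)/(t**5 - 4*t**4 + 4*t**3 - 4*t**2 + 3*t) = 2/(t**2 + 1) + 1/(t - 1) + 5/(t - 3) + 5/t: now ∫(5/t) dt + ∫(5/(t - 3)) dt + ∫(1/(t - 1)) dt + ∫(2/(t**2 + 1)) dt.
Step 2. Evaluate the standard form [assuming t > 3]: now 5*log(t - 3) + ∫(5/t) dt + ∫(1/(t - 1)) dt + ∫(2/(t**2 + 1)) dt.
Step 3. Evaluate the standard form [assuming t > 1]: now 5*log(t - 3) + log(t - 1) + ∫(5/t) dt + ∫(2/(t**2 + 1)) dt.
Step 4. Evaluate the standard form [assuming t > 0]: now 5*log(t) + 5*log(t - 3) + log(t - 1) + ∫(2/(t**2 + 1)) dt.
Step 5. Evaluate the standard form: now 5*log(t) + 5*log(t - 3) + log(t - 1) + 2*atan(t).
Answer: 5*log(t) + 5*log(t - 3) + log(t - 1) + 2*atan(t).


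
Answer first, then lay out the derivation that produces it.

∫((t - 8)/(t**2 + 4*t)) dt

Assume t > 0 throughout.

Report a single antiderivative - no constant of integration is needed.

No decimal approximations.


The answer is -2*log(t) + 3*log(t + 4).
Step 1. Decompose ∫((t - 8)/(t**2 + 4*t)) dt by partial fractions, (t - 8)/(t**2 + 4*t) = 3/(t + 4) - 2/t: now ∫(-2/t) dt + ∫(3/(t + 4)) dt.
Step 2. Evaluate the standard form [assuming t > 0]: now -2*log(t) + ∫(3/(t + 4)) dt.
Step 3. Evaluate the standard form [assuming t > -4]: now -2*log(t) + 3*log(t + 4).
Answer: -2*log(t) + 3*log(t + 4).


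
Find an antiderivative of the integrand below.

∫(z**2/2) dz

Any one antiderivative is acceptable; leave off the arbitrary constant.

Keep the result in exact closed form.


Answer: z**3/6.


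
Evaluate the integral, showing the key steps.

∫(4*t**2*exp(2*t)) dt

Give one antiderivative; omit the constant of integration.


Step 1. Integrate ∫(4*t**2*exp(2*t)) dt by parts with u = t**2, dv = (4*exp(2*t)) dt, so v = 2*exp(2*t): now 2*t**2*exp(2*t) + ∫(-4*t*exp(2*t)) dt.
Step 2. Integrate ∫(-4*t*exp(2*t)) dt by parts with u = t, dv = (-4*exp(2*t)) dt, so v = -2*exp(2*t): now 2*t**2*exp(2*t) - 2*t*exp(2*t) + ∫(2*exp(2*t)) dt.
Step 3. Evaluate the standard form: now 2*t**2*exp(2*t) - 2*t*exp(2*t) + exp(2*t).
Answer: 2*t**2*exp(2*t) - 2*t*exp(2*t) + exp(2*t).


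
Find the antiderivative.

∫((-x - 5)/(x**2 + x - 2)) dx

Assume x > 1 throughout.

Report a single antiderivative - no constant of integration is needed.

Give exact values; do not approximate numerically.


Answer: -2*log(x - 1) + log(x + 2).


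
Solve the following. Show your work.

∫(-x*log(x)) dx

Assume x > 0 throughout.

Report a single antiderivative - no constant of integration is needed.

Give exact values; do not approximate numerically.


Step 1. Integrate ∫(-x*log(x)) dx by parts with u = log(x), dv = (-x) dx, so v = -x**2/2 [assuming x > 0]: now -x**2*log(x)/2 + ∫(x/2) dx.
Step 2. Evaluate the standard form: now -x**2*log(x)/2 + x**2/4.
Answer: -x**2*log(x)/2 + x**2/4.


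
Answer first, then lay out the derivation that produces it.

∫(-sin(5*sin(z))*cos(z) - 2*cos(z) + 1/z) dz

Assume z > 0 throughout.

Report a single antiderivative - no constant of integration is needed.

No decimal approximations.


The answer is log(z) - 2*sin(z) + cos(5*sin(z))/5.
Step 1. Rewrite: now ∫(1/z) dz + ∫(-sin(5*sin(z))*cos(z)) dz + ∫(-2*cos(z)) dz.
Step 2. Substitute u = sin(z), turning ∫(-sin(5*sin(z))*cos(z)) dz into ∫(-sin(5*u)) du: now ∫(1/z) dz + ∫(-sin(5*u)) du + ∫(-2*cos(z)) dz.
Step 3. Evaluate the standard form: now cos(5*u)/5 + ∫(1/z) dz + ∫(-2*cos(z)) dz.
Step 4. Substitute back u = sin(z): now cos(5*sin(z))/5 + ∫(1/z) dz + ∫(-2*cos(z)) dz.
Step 5. Evaluate the standard form: now -2*sin(z) + cos(5*sin(z))/5 + ∫(1/z) dz.
Step 6. Evaluate the standard form [assuming z > 0]: now log(z) - 2*sin(z) + cos(5*sin(z))/5.
Answer: log(z) - 2*sin(z) + cos(5*sin(z))/5.


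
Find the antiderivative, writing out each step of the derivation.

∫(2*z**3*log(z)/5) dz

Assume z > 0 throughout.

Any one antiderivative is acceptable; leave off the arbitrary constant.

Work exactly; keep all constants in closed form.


Step 1. Integrate ∫(2*z**3*log(z)/5) dz by parts with u = log(z), dv = (2*z**3/5) dz, so v = z**4/10 [assuming z > 0]: now z**4*log(z)/10 + ∫(-z**3/10) dz.
Step 2. Evaluate the standard form: now z**4*log(z)/10 - z**4/40.
Answer: z**4*log(z)/10 - z**4/40.


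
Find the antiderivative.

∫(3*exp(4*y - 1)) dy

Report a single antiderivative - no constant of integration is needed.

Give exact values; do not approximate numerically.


Answer: 3*exp(4*y - 1)/4.


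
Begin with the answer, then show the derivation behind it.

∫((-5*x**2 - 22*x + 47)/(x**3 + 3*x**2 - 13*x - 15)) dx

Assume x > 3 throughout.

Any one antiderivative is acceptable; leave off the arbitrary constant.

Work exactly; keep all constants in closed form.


The answer is -2*log(x - 3) - 4*log(x + 1) + log(x + 5).
Step 1. Decompose ∫((-5*x**2 - 22*x + 47)/(x**3 + 3*x**2 - 13*x - 15)) dx by partial fractions, (-5*x**2 - 22*x + 47)/(x**3 + 3*x**2 - 13*x - 15) = 1/(x + 5) - 4/(x + 1) - 2/(x - 3): now ∫(-2/(x - 3)) dx + ∫(-4/(x + 1)) dx + ∫(1/(x + 5)) dx.
Step 2. Evaluate the standard form [assuming x > -1]: now -4*log(x + 1) + ∫(-2/(x - 3)) dx + ∫(1/(x + 5)) dx.
Step 3. Evaluate the standard form [assuming x > -5]: now -4*log(x + 1) + log(x + 5) + ∫(-2/(x - 3)) dx.
Step 4. Evaluate the standard form [assuming x > 3]: now -2*log(x - 3) - 4*log(x + 1) + log(x + 5).
Answer: -2*log(x - 3) - 4*log(x + 1) + log(x + 5).


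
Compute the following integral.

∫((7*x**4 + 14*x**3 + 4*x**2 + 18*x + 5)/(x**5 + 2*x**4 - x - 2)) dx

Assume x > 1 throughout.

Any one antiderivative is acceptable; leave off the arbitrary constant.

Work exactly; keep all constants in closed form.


Answer: 4*log(x - 1) + 4*log(x + 1) - log(x + 2) - 2*atan(x).


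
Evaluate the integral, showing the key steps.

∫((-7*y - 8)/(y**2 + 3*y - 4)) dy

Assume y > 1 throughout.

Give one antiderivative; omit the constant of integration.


Step 1. Decompose ∫((-7*y - 8)/(y**2 + 3*y - 4)) dy by partial fractions, (-7*y - 8)/(y**2 + 3*y - 4) = -4/(y + 4) - 3/(y - 1): now ∫(-3/(y - 1)) dy + ∫(-4/(y + 4)) dy.
Step 2. Evaluate the standard form [assuming y > 1]: now -3*log(y - 1) + ∫(-4/(y + 4)) dy.
Step 3. Evaluate the standard form [assuming y > -4]: now -3*log(y - 1) - 4*log(y + 4).
Answer: -3*log(y - 1) - 4*log(y + 4).


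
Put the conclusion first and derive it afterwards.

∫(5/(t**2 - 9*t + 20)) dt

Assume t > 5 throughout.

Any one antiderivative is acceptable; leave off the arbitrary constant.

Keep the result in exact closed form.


The answer is 5*log(t - 5) - 5*log(t - 4).
Step 1. Decompose ∫(5/(t**2 - 9*t + 20)) dt by partial fractions, 5/(t**2 - 9*t + 20) = -5/(t - 4) + 5/(t - 5): now ∫(5/(t - 5)) dt + ∫(-5/(t - 4)) dt.
Step 2. Evaluate the standard form [assuming t > 5]: now 5*log(t - 5) + ∫(-5/(t - 4)) dt.
Step 3. Evaluate the standard form [assuming t > 4]: now 5*log(t - 5) - 5*log(t - 4).
Answer: 5*log(t - 5) - 5*log(t - 4).


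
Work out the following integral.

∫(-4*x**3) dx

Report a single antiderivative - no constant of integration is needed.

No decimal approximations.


Answer: -x**4.


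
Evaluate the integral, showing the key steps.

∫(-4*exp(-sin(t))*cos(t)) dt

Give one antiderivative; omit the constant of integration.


Step 1. Substitute u = sin(t), turning ∫(-4*exp(-sin(t))*cos(t)) dt into ∫(-4*exp(-u)) du: now ∫(-4*exp(-u)) du.
Step 2. Evaluate the standard form: now 4*exp(-u).
Step 3. Substitute back u = sin(t): now 4*exp(-sin(t)).
Answer: 4*exp(-sin(t)).


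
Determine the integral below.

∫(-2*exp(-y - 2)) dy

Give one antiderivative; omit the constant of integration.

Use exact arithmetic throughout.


Answer: 2*exp(-y - 2).


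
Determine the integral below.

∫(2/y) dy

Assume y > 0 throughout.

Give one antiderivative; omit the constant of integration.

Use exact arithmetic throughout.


Answer: 2*log(y).


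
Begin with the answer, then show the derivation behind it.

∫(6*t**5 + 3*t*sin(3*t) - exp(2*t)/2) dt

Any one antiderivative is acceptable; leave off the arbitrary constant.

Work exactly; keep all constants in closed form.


The answer is t**6 - t*cos(3*t) - exp(2*t)/4 + sin(3*t)/3.
Step 1. Rewrite: now ∫(6*t**5) dt + ∫(3*t*sin(3*t)) dt + ∫(-exp(2*t)/2) dt.
Step 2. Evaluate the standard form: now t**6 + ∫(3*t*sin(3*t)) dt + ∫(-exp(2*t)/2) dt.
Step 3. Evaluate the standard form: now t**6 - exp(2*t)/4 + ∫(3*t*sin(3*t)) dt.
Step 4. Integrate ∫(3*t*sin(3*t)) dt by parts with u = t, dv = (3*sin(3*t)) dt, so v = -cos(3*t): now t**6 - t*cos(3*t) - exp(2*t)/4 + ∫(cos(3*t)) dt.
Step 5. Evaluate the standard form: now t**6 - t*cos(3*t) - exp(2*t)/4 + sin(3*t)/3.
Answer: t**6 - t*cos(3*t) - exp(2*t)/4 + sin(3*t)/3.


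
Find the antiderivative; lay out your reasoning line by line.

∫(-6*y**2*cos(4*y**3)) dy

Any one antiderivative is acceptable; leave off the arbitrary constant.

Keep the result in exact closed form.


Step 1. Substitute u = y**3, turning ∫(-6*y**2*cos(4*y**3)) dy into ∫(-2*cos(4*u)) du: now ∫(-2*cos(4*u)) du.
Step 2. Evaluate the standard form: now -sin(4*u)/2.
Step 3. Substitute back u = y**3: now -sin(4*y**3)/2.
Answer: -sin(4*y**3)/2.


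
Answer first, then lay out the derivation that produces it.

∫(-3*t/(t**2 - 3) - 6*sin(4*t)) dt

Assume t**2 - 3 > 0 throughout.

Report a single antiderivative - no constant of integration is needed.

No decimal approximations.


The answer is -3*log(t**2 - 3)/2 + 3*cos(4*t)/2.
Step 1. Rewrite: now ∫(-3*t/(t**2 - 3)) dt + ∫(-6*sin(4*t)) dt.
Step 2. Evaluate the standard form: now 3*cos(4*t)/2 + ∫(-3*t/(t**2 - 3)) dt.
Step 3. Substitute u = t**2 - 3, turning ∫(-3*t/(t**2 - 3)) dt into ∫(-3/(2*u)) du: now 3*cos(4*t)/2 + ∫(-3/(2*u)) du.
Step 4. Evaluate the standard form [assuming u > 0]: now -3*log(u)/2 + 3*cos(4*t)/2.
Step 5. Substitute back u = t**2 - 3: now -3*log(t**2 - 3)/2 + 3*cos(4*t)/2.
Answer: -3*log(t**2 - 3)/2 + 3*cos(4*t)/2.


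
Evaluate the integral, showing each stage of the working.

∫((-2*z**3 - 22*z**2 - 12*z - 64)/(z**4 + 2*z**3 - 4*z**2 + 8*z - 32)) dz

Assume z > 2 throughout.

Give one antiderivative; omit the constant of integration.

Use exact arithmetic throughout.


Step 1. Decompose ∫((-2*z**3 - 22*z**2 - 12*z - 64)/(z**4 + 2*z**3 - 4*z**2 + 8*z - 32)) dz by partial fractions, (-2*z**3 - 22*z**2 - 12*z - 64)/(z**4 + 2*z**3 - 4*z**2 + 8*z - 32) = -2/(z**2 + 4) + 2/(z + 4) - 4/(z - 2): now ∫(-4/(z - 2)) dz + ∫(2/(z + 4)) dz + ∫(-2/(z**2 + 4)) dz.
Step 2. Evaluate the standard form [assuming z > 2]: now -4*log(z - 2) + ∫(2/(z + 4)) dz + ∫(-2/(z**2 + 4)) dz.
Step 3. Evaluate the standard form [assuming z > -4]: now -4*log(z - 2) + 2*log(z + 4) + ∫(-2/(z**2 + 4)) dz.
Step 4. Evaluate the standard form: now -4*log(z - 2) + 2*log(z + 4) - atan(z/2).
Answer: -4*log(z - 2) + 2*log(z + 4) - atan(z/2).


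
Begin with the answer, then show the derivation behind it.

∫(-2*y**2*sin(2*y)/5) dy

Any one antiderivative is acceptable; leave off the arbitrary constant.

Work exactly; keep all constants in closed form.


The answer is y**2*cos(2*y)/5 - y*sin(2*y)/5 - cos(2*y)/10.
Step 1. Integrate ∫(-2*y**2*sin(2*y)/5) dy by parts with u = y**2, dv = (-2*sin(2*y)/5) dy, so v = cos(2*y)/5: now y**2*cos(2*y)/5 + ∫(-2*y*cos(2*y)/5) dy.
Step 2. Integrate ∫(-2*y*cos(2*y)/5) dy by parts with u = y, dv = (-2*cos(2*y)/5) dy, so v = -sin(2*y)/5: now y**2*cos(2*y)/5 - y*sin(2*y)/5 + ∫(sin(2*y)/5) dy.
Step 3. Evaluate the standard form: now y**2*cos(2*y)/5 - y*sin(2*y)/5 - cos(2*y)/10.
Answer: y**2*cos(2*y)/5 - y*sin(2*y)/5 - cos(2*y)/10.


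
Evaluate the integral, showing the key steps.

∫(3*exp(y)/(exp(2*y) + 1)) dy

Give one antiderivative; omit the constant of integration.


Step 1. Substitute u = exp(y), turning ∫(3*exp(y)/(exp(2*y) + 1)) dy into ∫(3/(u**2 + 1)) du: now ∫(3/(u**2 + 1)) du.
Step 2. Evaluate the standard form: now 3*atan(u).
Step 3. Substitute back u = exp(y): now 3*atan(exp(y)).
Answer: 3*atan(exp(y)).


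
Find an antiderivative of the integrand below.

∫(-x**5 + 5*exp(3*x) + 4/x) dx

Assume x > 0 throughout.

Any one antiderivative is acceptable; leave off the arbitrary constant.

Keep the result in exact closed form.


Answer: -x**6/6 + 5*exp(3*x)/3 + 4*log(x).


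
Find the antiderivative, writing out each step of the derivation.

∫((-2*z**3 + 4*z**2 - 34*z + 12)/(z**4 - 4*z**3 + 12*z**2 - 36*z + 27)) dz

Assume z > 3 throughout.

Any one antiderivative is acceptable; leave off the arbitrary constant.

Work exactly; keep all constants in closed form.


Step 1. Decompose ∫((-2*z**3 + 4*z**2 - 34*z + 12)/(z**4 - 4*z**3 + 12*z**2 - 36*z + 27)) dz by partial fractions, (-2*z**3 + 4*z**2 - 34*z + 12)/(z**4 - 4*z**3 + 12*z**2 - 36*z + 27) = 4/(z**2 + 9) + 1/(z - 1) - 3/(z - 3): now ∫(-3/(z - 3)) dz + ∫(1/(z - 1)) dz + ∫(4/(z**2 + 9)) dz.
Step 2. Evaluate the standard form [assuming z > 3]: now -3*log(z - 3) + ∫(1/(z - 1)) dz + ∫(4/(z**2 + 9)) dz.
Step 3. Evaluate the standard form [assuming z > 1]: now -3*log(z - 3) + log(z - 1) + ∫(4/(z**2 + 9)) dz.
Step 4. Evaluate the standard form: now -3*log(z - 3) + log(z - 1) + 4*atan(z/3)/3.
Answer: -3*log(z - 3) + log(z - 1) + 4*atan(z/3)/3.


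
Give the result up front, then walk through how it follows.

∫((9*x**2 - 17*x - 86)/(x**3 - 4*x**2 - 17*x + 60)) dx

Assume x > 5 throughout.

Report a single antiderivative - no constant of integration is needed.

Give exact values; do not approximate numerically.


The answer is 3*log(x - 5) + 4*log(x - 3) + 2*log(x + 4).
Step 1. Decompose ∫((9*x**2 - 17*x - 86)/(x**3 - 4*x**2 - 17*x + 60)) dx by partial fractions, (9*x**2 - 17*x - 86)/(x**3 - 4*x**2 - 17*x + 60) = 2/(x + 4) + 4/(x - 3) + 3/(x - 5): now ∫(3/(x - 5)) dx + ∫(4/(x - 3)) dx + ∫(2/(x + 4)) dx.
Step 2. Evaluate the standard form [assuming x > 3]: now 4*log(x - 3) + ∫(3/(x - 5)) dx + ∫(2/(x + 4)) dx.
Step 3. Evaluate the standard form [assuming x > -4]: now 4*log(x - 3) + 2*log(x + 4) + ∫(3/(x - 5)) dx.
Step 4. Evaluate the standard form [assuming x > 5]: now 3*log(x - 5) + 4*log(x - 3) + 2*log(x + 4).
Answer: 3*log(x - 5) + 4*log(x - 3) + 2*log(x + 4).


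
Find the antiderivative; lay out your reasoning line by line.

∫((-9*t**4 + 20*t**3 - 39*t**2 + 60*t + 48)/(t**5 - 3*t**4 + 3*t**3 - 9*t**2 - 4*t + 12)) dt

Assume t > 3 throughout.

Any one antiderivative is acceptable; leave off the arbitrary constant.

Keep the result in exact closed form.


Step 1. Decompose ∫((-9*t**4 + 20*t**3 - 39*t**2 + 60*t + 48)/(t**5 - 3*t**4 + 3*t**3 - 9*t**2 - 4*t + 12)) dt by partial fractions, (-9*t**4 + 20*t**3 - 39*t**2 + 60*t + 48)/(t**5 - 3*t**4 + 3*t**3 - 9*t**2 - 4*t + 12) = 4/(t**2 + 4) - 2/(t + 1) - 4/(t - 1) - 3/(t - 3): now ∫(-3/(t - 3)) dt + ∫(-4/(t - 1)) dt + ∫(-2/(t + 1)) dt + ∫(4/(t**2 + 4)) dt.
Step 2. Evaluate the standard form [assuming t > -1]: now -2*log(t + 1) + ∫(-3/(t - 3)) dt + ∫(-4/(t - 1)) dt + ∫(4/(t**2 + 4)) dt.
Step 3. Evaluate the standard form [assuming t > 3]: now -3*log(t - 3) - 2*log(t + 1) + ∫(-4/(t - 1)) dt + ∫(4/(t**2 + 4)) dt.
Step 4. Evaluate the standard form [assuming t > 1]: now -3*log(t - 3) - 4*log(t - 1) - 2*log(t + 1) + ∫(4/(t**2 + 4)) dt.
Step 5. Evaluate the standard form: now -3*log(t - 3) - 4*log(t - 1) - 2*log(t + 1) + 2*atan(t/2).
Answer: -3*log(t - 3) - 4*log(t - 1) - 2*log(t + 1) + 2*atan(t/2).
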